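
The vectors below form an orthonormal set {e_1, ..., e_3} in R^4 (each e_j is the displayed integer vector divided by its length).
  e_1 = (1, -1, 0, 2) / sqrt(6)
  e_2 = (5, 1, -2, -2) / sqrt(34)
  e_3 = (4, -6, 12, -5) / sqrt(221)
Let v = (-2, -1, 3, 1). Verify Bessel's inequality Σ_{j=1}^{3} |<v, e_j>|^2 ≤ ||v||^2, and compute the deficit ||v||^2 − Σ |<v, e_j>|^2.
Σ |<v, e_j>|^2 = 569/39; ||v||^2 = 15; deficit = 16/39

Write each e_j = u_j / sqrt(<u_j, u_j>) where u_j is the displayed integer vector. Then <v, e_j> = <v, u_j> / sqrt(<u_j, u_j>), so |<v, e_j>|^2 = <v, u_j>^2 / <u_j, u_j>.
Coefficients: <v, e_1> = 1/sqrt(6), <v, e_2> = -19/sqrt(34), <v, e_3> = 29/sqrt(221).
Square and sum: Σ |<v, e_j>|^2 = 569/39.
Compute ||v||^2 = v·v = 15.
Deficit = 15 − 569/39 = 16/39 ≥ 0, confirming Bessel's inequality. (The deficit equals ||v − Σ <v,e_j> e_j||^2, the squared distance from v to span{e_j}.)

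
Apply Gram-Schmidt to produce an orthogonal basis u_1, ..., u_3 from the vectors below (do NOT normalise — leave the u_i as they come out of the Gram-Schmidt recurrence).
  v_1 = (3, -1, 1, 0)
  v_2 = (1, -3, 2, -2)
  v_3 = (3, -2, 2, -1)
Orthogonal basis:
  u_1 = (3, -1, 1, 0)
  u_2 = (-13/11, -25/11, 14/11, -2)
  u_3 = (-1/134, 29/134, 16/67, -6/67)

Apply the Gram-Schmidt recurrence
  u_1 = v_1
  u_i = v_i − Σ_{j<i} ((v_i · u_j) / (u_j · u_j)) · u_j.

Step by step this gives:
  u_1 = (3, -1, 1, 0)
  u_2 = (-13/11, -25/11, 14/11, -2)
  u_3 = (-1/134, 29/134, 16/67, -6/67)

Orthogonality check:
  u_2 · u_1 = 0 (should be 0)
  u_3 · u_1 = 0 (should be 0)
  u_3 · u_2 = 0 (should be 0)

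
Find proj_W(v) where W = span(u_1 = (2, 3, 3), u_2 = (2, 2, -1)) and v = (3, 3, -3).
proj_W(v) = (474/149, 423/149, -441/149)

Set up U = [u_1 | ... | u_2] ∈ R^(3×2). The projector onto W = col(U) is P = U (U^T U)^(-1) U^T.
Compute U^T U =
  [22, 7]
  [7, 9],
and U^T v = (6, 15).
Solve U^T U · c = U^T v for the coefficients: c = (-51/149, 288/149). The projection is proj_W(v) = U c.
Check: (v - proj_W(v)) · u_1 = 0  (should be 0).
Check: (v - proj_W(v)) · u_2 = 0  (should be 0).
Result: proj_W(v) = (474/149, 423/149, -441/149).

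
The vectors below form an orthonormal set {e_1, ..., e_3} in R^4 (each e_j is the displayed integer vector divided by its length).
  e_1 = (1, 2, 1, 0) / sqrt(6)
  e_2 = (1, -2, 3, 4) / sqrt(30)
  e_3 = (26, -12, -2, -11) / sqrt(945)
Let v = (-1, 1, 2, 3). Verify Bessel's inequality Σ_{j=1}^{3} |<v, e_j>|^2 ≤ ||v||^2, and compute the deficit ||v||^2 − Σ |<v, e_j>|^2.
Σ |<v, e_j>|^2 = 314/21; ||v||^2 = 15; deficit = 1/21

Write each e_j = u_j / sqrt(<u_j, u_j>) where u_j is the displayed integer vector. Then <v, e_j> = <v, u_j> / sqrt(<u_j, u_j>), so |<v, e_j>|^2 = <v, u_j>^2 / <u_j, u_j>.
Coefficients: <v, e_1> = 3/sqrt(6), <v, e_2> = 15/sqrt(30), <v, e_3> = -75/sqrt(945).
Square and sum: Σ |<v, e_j>|^2 = 314/21.
Compute ||v||^2 = v·v = 15.
Deficit = 15 − 314/21 = 1/21 ≥ 0, confirming Bessel's inequality. (The deficit equals ||v − Σ <v,e_j> e_j||^2, the squared distance from v to span{e_j}.)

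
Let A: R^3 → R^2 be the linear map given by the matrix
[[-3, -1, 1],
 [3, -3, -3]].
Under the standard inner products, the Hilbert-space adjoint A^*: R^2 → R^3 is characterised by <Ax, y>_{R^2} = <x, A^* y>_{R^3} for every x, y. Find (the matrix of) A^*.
A^* = A^T =
[[-3, 3],
 [-1, -3],
 [1, -3]]

For real matrices with standard dot products, the defining identity <Ax, y> = <x, A^* y> gives (Ax)^T y = x^T (A^*) y, i.e. x^T A^T y = x^T (A^*) y. Since this holds for all x, y, we must have A^* = A^T. Therefore
A^* =
[[-3, 3],
 [-1, -3],
 [1, -3]].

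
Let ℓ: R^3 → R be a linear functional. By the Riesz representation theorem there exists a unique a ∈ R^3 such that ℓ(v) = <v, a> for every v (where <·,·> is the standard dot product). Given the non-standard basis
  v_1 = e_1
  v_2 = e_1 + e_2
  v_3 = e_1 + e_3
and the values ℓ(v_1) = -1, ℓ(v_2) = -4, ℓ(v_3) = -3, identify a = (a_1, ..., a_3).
a = (-1, -3, -2)

Write a = (a_1, ..., a_3) in the standard basis. For each basis vector v_i, ℓ(v_i) = <v_i, a> is a linear equation in the a_j's. Collect the n equations into a matrix system V a = ℓ, where row i of V is v_i (expressed in the standard basis). Since V is invertible (lower-triangular with 1s on the diagonal, up to permutation), solve by back-substitution:
  V =
[[1, 0, 0],
 [1, 1, 0],
 [1, 0, 1]]
  V a = (-1, -4, -3)
Solving gives a = (-1, -3, -2).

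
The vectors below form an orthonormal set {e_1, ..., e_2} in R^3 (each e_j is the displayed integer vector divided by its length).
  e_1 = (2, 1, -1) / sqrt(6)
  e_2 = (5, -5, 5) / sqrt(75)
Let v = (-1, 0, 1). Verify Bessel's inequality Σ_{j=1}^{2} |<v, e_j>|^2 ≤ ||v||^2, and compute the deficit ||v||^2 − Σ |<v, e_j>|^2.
Σ |<v, e_j>|^2 = 3/2; ||v||^2 = 2; deficit = 1/2

Write each e_j = u_j / sqrt(<u_j, u_j>) where u_j is the displayed integer vector. Then <v, e_j> = <v, u_j> / sqrt(<u_j, u_j>), so |<v, e_j>|^2 = <v, u_j>^2 / <u_j, u_j>.
Coefficients: <v, e_1> = -3/sqrt(6), <v, e_2> = 0/sqrt(75).
Square and sum: Σ |<v, e_j>|^2 = 3/2.
Compute ||v||^2 = v·v = 2.
Deficit = 2 − 3/2 = 1/2 ≥ 0, confirming Bessel's inequality. (The deficit equals ||v − Σ <v,e_j> e_j||^2, the squared distance from v to span{e_j}.)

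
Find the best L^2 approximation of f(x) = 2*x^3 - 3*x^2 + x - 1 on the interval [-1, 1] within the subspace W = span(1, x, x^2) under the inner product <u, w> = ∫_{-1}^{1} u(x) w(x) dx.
g(x) = -3*x^2 + 11*x/5 - 1

The best approximation g ∈ W is the orthogonal projection of f onto W. Writing g = a_0 + a_1 x + a_2 x^2, the coefficients solve the normal equations G · a = b where
  G_{ij} = <φ_i, φ_j> and b_i = <f, φ_i>, with φ_0 = 1, φ_1 = x, φ_2 = x^2.
G =
  [2, 0, 2/3]
  [0, 2/3, 0]
  [2/3, 0, 2/5],
b = (-4, 22/15, -28/15).
Solving gives a_0 = -1, a_1 = 11/5, a_2 = -3, so
  g(x) = -3*x^2 + 11*x/5 - 1.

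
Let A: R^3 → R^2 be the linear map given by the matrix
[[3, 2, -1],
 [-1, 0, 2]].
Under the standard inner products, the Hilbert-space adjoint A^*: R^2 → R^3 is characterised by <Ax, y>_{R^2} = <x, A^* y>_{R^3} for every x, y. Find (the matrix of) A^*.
A^* = A^T =
[[3, -1],
 [2, 0],
 [-1, 2]]

For real matrices with standard dot products, the defining identity <Ax, y> = <x, A^* y> gives (Ax)^T y = x^T (A^*) y, i.e. x^T A^T y = x^T (A^*) y. Since this holds for all x, y, we must have A^* = A^T. Therefore
A^* =
[[3, -1],
 [2, 0],
 [-1, 2]].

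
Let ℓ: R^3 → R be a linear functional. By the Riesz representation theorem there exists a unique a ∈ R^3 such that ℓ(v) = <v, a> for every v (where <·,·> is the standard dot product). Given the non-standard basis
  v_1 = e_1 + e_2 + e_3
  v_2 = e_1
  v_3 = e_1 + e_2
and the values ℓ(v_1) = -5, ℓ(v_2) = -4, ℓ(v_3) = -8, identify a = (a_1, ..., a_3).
a = (-4, -4, 3)

Write a = (a_1, ..., a_3) in the standard basis. For each basis vector v_i, ℓ(v_i) = <v_i, a> is a linear equation in the a_j's. Collect the n equations into a matrix system V a = ℓ, where row i of V is v_i (expressed in the standard basis). Since V is invertible (lower-triangular with 1s on the diagonal, up to permutation), solve by back-substitution:
  V =
[[1, 1, 1],
 [1, 0, 0],
 [1, 1, 0]]
  V a = (-5, -4, -8)
Solving gives a = (-4, -4, 3).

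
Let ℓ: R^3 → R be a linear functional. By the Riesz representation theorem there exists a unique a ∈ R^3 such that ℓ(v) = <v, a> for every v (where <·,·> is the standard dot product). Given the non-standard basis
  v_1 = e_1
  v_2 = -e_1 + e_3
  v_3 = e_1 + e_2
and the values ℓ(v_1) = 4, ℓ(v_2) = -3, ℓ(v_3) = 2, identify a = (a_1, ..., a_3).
a = (4, -2, 1)

Write a = (a_1, ..., a_3) in the standard basis. For each basis vector v_i, ℓ(v_i) = <v_i, a> is a linear equation in the a_j's. Collect the n equations into a matrix system V a = ℓ, where row i of V is v_i (expressed in the standard basis). Since V is invertible (lower-triangular with 1s on the diagonal, up to permutation), solve by back-substitution:
  V =
[[1, 0, 0],
 [-1, 0, 1],
 [1, 1, 0]]
  V a = (4, -3, 2)
Solving gives a = (4, -2, 1).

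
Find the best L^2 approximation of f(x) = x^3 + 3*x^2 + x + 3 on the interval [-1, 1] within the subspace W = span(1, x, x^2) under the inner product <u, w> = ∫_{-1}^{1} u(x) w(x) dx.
g(x) = 3*x^2 + 8*x/5 + 3

The best approximation g ∈ W is the orthogonal projection of f onto W. Writing g = a_0 + a_1 x + a_2 x^2, the coefficients solve the normal equations G · a = b where
  G_{ij} = <φ_i, φ_j> and b_i = <f, φ_i>, with φ_0 = 1, φ_1 = x, φ_2 = x^2.
G =
  [2, 0, 2/3]
  [0, 2/3, 0]
  [2/3, 0, 2/5],
b = (8, 16/15, 16/5).
Solving gives a_0 = 3, a_1 = 8/5, a_2 = 3, so
  g(x) = 3*x^2 + 8*x/5 + 3.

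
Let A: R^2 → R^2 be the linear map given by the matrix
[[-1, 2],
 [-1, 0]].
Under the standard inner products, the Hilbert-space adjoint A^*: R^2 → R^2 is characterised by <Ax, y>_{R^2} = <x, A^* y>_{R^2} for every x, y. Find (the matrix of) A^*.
A^* = A^T =
[[-1, -1],
 [2, 0]]

For real matrices with standard dot products, the defining identity <Ax, y> = <x, A^* y> gives (Ax)^T y = x^T (A^*) y, i.e. x^T A^T y = x^T (A^*) y. Since this holds for all x, y, we must have A^* = A^T. Therefore
A^* =
[[-1, -1],
 [2, 0]].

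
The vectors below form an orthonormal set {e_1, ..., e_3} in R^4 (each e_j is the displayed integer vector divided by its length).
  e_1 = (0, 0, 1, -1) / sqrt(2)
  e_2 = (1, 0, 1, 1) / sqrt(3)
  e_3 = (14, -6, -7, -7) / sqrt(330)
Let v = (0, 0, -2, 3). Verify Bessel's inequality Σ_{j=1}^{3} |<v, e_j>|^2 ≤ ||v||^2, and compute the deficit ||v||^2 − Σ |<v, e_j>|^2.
Σ |<v, e_j>|^2 = 714/55; ||v||^2 = 13; deficit = 1/55

Write each e_j = u_j / sqrt(<u_j, u_j>) where u_j is the displayed integer vector. Then <v, e_j> = <v, u_j> / sqrt(<u_j, u_j>), so |<v, e_j>|^2 = <v, u_j>^2 / <u_j, u_j>.
Coefficients: <v, e_1> = -5/sqrt(2), <v, e_2> = 1/sqrt(3), <v, e_3> = -7/sqrt(330).
Square and sum: Σ |<v, e_j>|^2 = 714/55.
Compute ||v||^2 = v·v = 13.
Deficit = 13 − 714/55 = 1/55 ≥ 0, confirming Bessel's inequality. (The deficit equals ||v − Σ <v,e_j> e_j||^2, the squared distance from v to span{e_j}.)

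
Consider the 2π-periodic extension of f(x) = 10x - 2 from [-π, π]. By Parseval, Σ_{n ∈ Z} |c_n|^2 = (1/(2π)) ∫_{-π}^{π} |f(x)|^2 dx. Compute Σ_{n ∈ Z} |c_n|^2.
Σ |c_n|^2 = 100π^2/3 + 4

Expand and integrate term by term over [-π, π]:
  ∫ (10x)^2 dx = 100·(2π^3/3); ∫ 2·10·(-2)·x dx = 0 (odd integrand); ∫ (-2)^2 dx = 4·2π.
So (1/(2π)) ∫_{-π}^{π} (10x - 2)^2 dx = 100π^2/3 + 4 = 100π^2/3 + 4.
Parseval ⇒ Σ |c_n|^2 = 100π^2/3 + 4.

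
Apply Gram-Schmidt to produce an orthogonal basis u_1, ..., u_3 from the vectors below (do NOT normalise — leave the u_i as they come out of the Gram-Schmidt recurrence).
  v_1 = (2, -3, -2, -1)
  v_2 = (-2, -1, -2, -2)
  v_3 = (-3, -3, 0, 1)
Orthogonal basis:
  u_1 = (2, -3, -2, -1)
  u_2 = (-23/9, -1/6, -13/9, -31/18)
  u_3 = (-377/209, -538/209, 214/209, 432/209)

Apply the Gram-Schmidt recurrence
  u_1 = v_1
  u_i = v_i − Σ_{j<i} ((v_i · u_j) / (u_j · u_j)) · u_j.

Step by step this gives:
  u_1 = (2, -3, -2, -1)
  u_2 = (-23/9, -1/6, -13/9, -31/18)
  u_3 = (-377/209, -538/209, 214/209, 432/209)

Orthogonality check:
  u_2 · u_1 = 0 (should be 0)
  u_3 · u_1 = 0 (should be 0)
  u_3 · u_2 = 0 (should be 0)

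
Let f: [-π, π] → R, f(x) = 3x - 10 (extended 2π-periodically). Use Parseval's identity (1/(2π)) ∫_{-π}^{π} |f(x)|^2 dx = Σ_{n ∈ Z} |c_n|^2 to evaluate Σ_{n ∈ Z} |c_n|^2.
Σ |c_n|^2 = 3π^2 + 100

Expand and integrate term by term over [-π, π]:
  ∫ (3x)^2 dx = 9·(2π^3/3); ∫ 2·3·(-10)·x dx = 0 (odd integrand); ∫ (-10)^2 dx = 100·2π.
So (1/(2π)) ∫_{-π}^{π} (3x - 10)^2 dx = 9π^2/3 + 100 = 3π^2 + 100.
Parseval ⇒ Σ |c_n|^2 = 3π^2 + 100.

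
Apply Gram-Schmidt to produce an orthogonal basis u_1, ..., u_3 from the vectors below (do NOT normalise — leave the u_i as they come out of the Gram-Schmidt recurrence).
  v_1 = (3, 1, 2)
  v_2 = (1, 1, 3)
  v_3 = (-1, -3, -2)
Orthogonal basis:
  u_1 = (3, 1, 2)
  u_2 = (-8/7, 2/7, 11/7)
  u_3 = (8/27, -56/27, 16/27)

Apply the Gram-Schmidt recurrence
  u_1 = v_1
  u_i = v_i − Σ_{j<i} ((v_i · u_j) / (u_j · u_j)) · u_j.

Step by step this gives:
  u_1 = (3, 1, 2)
  u_2 = (-8/7, 2/7, 11/7)
  u_3 = (8/27, -56/27, 16/27)

Orthogonality check:
  u_2 · u_1 = 0 (should be 0)
  u_3 · u_1 = 0 (should be 0)
  u_3 · u_2 = 0 (should be 0)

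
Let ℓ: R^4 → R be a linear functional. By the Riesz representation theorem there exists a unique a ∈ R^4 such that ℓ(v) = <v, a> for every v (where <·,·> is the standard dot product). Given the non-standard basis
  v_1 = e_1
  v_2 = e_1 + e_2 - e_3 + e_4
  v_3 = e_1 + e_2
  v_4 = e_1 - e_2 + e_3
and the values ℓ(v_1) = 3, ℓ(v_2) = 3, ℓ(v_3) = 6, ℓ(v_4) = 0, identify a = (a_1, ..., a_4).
a = (3, 3, 0, -3)

Write a = (a_1, ..., a_4) in the standard basis. For each basis vector v_i, ℓ(v_i) = <v_i, a> is a linear equation in the a_j's. Collect the n equations into a matrix system V a = ℓ, where row i of V is v_i (expressed in the standard basis). Since V is invertible (lower-triangular with 1s on the diagonal, up to permutation), solve by back-substitution:
  V =
[[1, 0, 0, 0],
 [1, 1, -1, 1],
 [1, 1, 0, 0],
 [1, -1, 1, 0]]
  V a = (3, 3, 6, 0)
Solving gives a = (3, 3, 0, -3).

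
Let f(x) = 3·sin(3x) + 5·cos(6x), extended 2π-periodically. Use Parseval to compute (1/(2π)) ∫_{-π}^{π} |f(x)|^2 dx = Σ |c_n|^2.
Σ |c_n|^2 = 17

Expand |f|^2 and use orthogonality of {sin(nx), cos(mx)} on [-π, π]:
  ∫_{-π}^{π} sin(nx)^2 dx = π, ∫ cos(mx)^2 dx = π, and cross terms integrate to 0.
So ∫_{-π}^{π} f(x)^2 dx = 3^2 · π + 5^2 · π = (9 + 25)π.
Divide by 2π: (9 + 25)/2 = 17.
By Parseval, this equals Σ |c_n|^2.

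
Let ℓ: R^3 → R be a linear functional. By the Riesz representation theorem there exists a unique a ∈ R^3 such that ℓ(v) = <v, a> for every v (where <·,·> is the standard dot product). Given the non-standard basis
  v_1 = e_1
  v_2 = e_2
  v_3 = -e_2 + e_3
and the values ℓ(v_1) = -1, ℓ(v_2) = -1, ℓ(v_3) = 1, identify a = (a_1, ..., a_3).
a = (-1, -1, 0)

Write a = (a_1, ..., a_3) in the standard basis. For each basis vector v_i, ℓ(v_i) = <v_i, a> is a linear equation in the a_j's. Collect the n equations into a matrix system V a = ℓ, where row i of V is v_i (expressed in the standard basis). Since V is invertible (lower-triangular with 1s on the diagonal, up to permutation), solve by back-substitution:
  V =
[[1, 0, 0],
 [0, 1, 0],
 [0, -1, 1]]
  V a = (-1, -1, 1)
Solving gives a = (-1, -1, 0).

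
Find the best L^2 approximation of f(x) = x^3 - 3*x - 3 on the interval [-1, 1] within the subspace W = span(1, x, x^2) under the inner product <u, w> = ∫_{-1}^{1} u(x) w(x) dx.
g(x) = -12*x/5 - 3

The best approximation g ∈ W is the orthogonal projection of f onto W. Writing g = a_0 + a_1 x + a_2 x^2, the coefficients solve the normal equations G · a = b where
  G_{ij} = <φ_i, φ_j> and b_i = <f, φ_i>, with φ_0 = 1, φ_1 = x, φ_2 = x^2.
G =
  [2, 0, 2/3]
  [0, 2/3, 0]
  [2/3, 0, 2/5],
b = (-6, -8/5, -2).
Solving gives a_0 = -3, a_1 = -12/5, a_2 = 0, so
  g(x) = -12*x/5 - 3.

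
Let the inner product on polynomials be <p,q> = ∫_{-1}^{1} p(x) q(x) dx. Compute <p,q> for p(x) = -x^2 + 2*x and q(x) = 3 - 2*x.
<p,q> = -14/3

Expand the product: p(x)·q(x) = 2*x^3 - 7*x^2 + 6*x.
∫_{-1}^{1} of each monomial x^k gives [2/(k+1) if k even, 0 if k odd]. Integrating term-by-term (or equivalently evaluating the antiderivative F(x) = x^4/2 - 7*x^3/3 + 3*x^2 at the endpoints):
  F(1) − F(−1) = 7/6 − (35/6) = -14/3.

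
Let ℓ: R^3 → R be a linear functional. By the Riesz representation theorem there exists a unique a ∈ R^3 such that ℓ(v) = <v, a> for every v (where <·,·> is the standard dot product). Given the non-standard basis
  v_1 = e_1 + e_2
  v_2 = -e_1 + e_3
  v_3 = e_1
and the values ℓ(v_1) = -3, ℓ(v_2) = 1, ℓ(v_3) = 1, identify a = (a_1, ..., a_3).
a = (1, -4, 2)

Write a = (a_1, ..., a_3) in the standard basis. For each basis vector v_i, ℓ(v_i) = <v_i, a> is a linear equation in the a_j's. Collect the n equations into a matrix system V a = ℓ, where row i of V is v_i (expressed in the standard basis). Since V is invertible (lower-triangular with 1s on the diagonal, up to permutation), solve by back-substitution:
  V =
[[1, 1, 0],
 [-1, 0, 1],
 [1, 0, 0]]
  V a = (-3, 1, 1)
Solving gives a = (1, -4, 2).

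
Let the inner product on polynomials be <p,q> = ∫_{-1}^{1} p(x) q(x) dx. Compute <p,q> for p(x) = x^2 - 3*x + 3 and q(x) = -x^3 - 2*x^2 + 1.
<p,q> = 46/15

Expand the product: p(x)·q(x) = -x^5 + x^4 + 3*x^3 - 5*x^2 - 3*x + 3.
∫_{-1}^{1} of each monomial x^k gives [2/(k+1) if k even, 0 if k odd]. Integrating term-by-term (or equivalently evaluating the antiderivative F(x) = -x^6/6 + x^5/5 + 3*x^4/4 - 5*x^3/3 - 3*x^2/2 + 3*x at the endpoints):
  F(1) − F(−1) = 37/60 − (-49/20) = 46/15.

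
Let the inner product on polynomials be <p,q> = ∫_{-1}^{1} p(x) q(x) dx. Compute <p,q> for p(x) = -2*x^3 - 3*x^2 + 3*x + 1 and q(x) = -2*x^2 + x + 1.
<p,q> = 34/15

Expand the product: p(x)·q(x) = 4*x^5 + 4*x^4 - 11*x^3 - 2*x^2 + 4*x + 1.
∫_{-1}^{1} of each monomial x^k gives [2/(k+1) if k even, 0 if k odd]. Integrating term-by-term (or equivalently evaluating the antiderivative F(x) = 2*x^6/3 + 4*x^5/5 - 11*x^4/4 - 2*x^3/3 + 2*x^2 + x at the endpoints):
  F(1) − F(−1) = 21/20 − (-73/60) = 34/15.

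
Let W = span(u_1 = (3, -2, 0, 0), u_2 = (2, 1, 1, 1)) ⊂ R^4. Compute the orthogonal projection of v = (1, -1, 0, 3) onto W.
proj_W(v) = (121/75, -2/25, 32/75, 32/75)

Set up U = [u_1 | ... | u_2] ∈ R^(4×2). The projector onto W = col(U) is P = U (U^T U)^(-1) U^T.
Compute U^T U =
  [13, 4]
  [4, 7],
and U^T v = (5, 4).
Solve U^T U · c = U^T v for the coefficients: c = (19/75, 32/75). The projection is proj_W(v) = U c.
Check: (v - proj_W(v)) · u_1 = 0  (should be 0).
Check: (v - proj_W(v)) · u_2 = 0  (should be 0).
Result: proj_W(v) = (121/75, -2/25, 32/75, 32/75).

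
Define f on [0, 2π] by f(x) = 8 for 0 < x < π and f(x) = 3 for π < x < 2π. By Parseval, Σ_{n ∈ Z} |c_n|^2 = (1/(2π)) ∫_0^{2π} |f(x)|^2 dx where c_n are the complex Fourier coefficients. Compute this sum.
Σ |c_n|^2 = 73/2

Parseval equates the L^2 energy of f (normalised by 1/(2π)) with the ℓ^2 sum of its Fourier coefficients: (1/(2π)) ∫_0^{2π} |f|^2 = Σ |c_n|^2.
Compute the left side: (1/(2π)) [∫_0^π 8^2 dx + ∫_π^{2π} 3^2 dx] = (1/(2π)) · (64π + 9π) = (64 + 9)/2 = 73/2.
So Σ_{n ∈ Z} |c_n|^2 = 73/2.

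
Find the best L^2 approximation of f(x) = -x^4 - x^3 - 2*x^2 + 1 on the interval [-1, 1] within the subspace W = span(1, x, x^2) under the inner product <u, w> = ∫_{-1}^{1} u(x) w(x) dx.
g(x) = -20*x^2/7 - 3*x/5 + 38/35

The best approximation g ∈ W is the orthogonal projection of f onto W. Writing g = a_0 + a_1 x + a_2 x^2, the coefficients solve the normal equations G · a = b where
  G_{ij} = <φ_i, φ_j> and b_i = <f, φ_i>, with φ_0 = 1, φ_1 = x, φ_2 = x^2.
G =
  [2, 0, 2/3]
  [0, 2/3, 0]
  [2/3, 0, 2/5],
b = (4/15, -2/5, -44/105).
Solving gives a_0 = 38/35, a_1 = -3/5, a_2 = -20/7, so
  g(x) = -20*x^2/7 - 3*x/5 + 38/35.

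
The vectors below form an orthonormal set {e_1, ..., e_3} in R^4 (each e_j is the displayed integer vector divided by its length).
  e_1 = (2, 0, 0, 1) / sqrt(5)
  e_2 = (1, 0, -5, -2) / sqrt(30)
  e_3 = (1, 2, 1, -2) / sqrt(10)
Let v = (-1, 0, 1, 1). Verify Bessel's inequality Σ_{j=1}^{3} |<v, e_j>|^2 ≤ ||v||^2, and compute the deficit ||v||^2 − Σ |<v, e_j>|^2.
Σ |<v, e_j>|^2 = 41/15; ||v||^2 = 3; deficit = 4/15

Write each e_j = u_j / sqrt(<u_j, u_j>) where u_j is the displayed integer vector. Then <v, e_j> = <v, u_j> / sqrt(<u_j, u_j>), so |<v, e_j>|^2 = <v, u_j>^2 / <u_j, u_j>.
Coefficients: <v, e_1> = -1/sqrt(5), <v, e_2> = -8/sqrt(30), <v, e_3> = -2/sqrt(10).
Square and sum: Σ |<v, e_j>|^2 = 41/15.
Compute ||v||^2 = v·v = 3.
Deficit = 3 − 41/15 = 4/15 ≥ 0, confirming Bessel's inequality. (The deficit equals ||v − Σ <v,e_j> e_j||^2, the squared distance from v to span{e_j}.)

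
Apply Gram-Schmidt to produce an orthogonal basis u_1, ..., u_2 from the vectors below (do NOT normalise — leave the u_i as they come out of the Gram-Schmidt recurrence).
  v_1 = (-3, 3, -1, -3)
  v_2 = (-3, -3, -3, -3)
Orthogonal basis:
  u_1 = (-3, 3, -1, -3)
  u_2 = (-12/7, -30/7, -18/7, -12/7)

Apply the Gram-Schmidt recurrence
  u_1 = v_1
  u_i = v_i − Σ_{j<i} ((v_i · u_j) / (u_j · u_j)) · u_j.

Step by step this gives:
  u_1 = (-3, 3, -1, -3)
  u_2 = (-12/7, -30/7, -18/7, -12/7)

Orthogonality check:
  u_2 · u_1 = 0 (should be 0)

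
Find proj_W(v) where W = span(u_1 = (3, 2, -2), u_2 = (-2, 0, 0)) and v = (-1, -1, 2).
proj_W(v) = (-1, -3/2, 3/2)

Set up U = [u_1 | ... | u_2] ∈ R^(3×2). The projector onto W = col(U) is P = U (U^T U)^(-1) U^T.
Compute U^T U =
  [17, -6]
  [-6, 4],
and U^T v = (-9, 2).
Solve U^T U · c = U^T v for the coefficients: c = (-3/4, -5/8). The projection is proj_W(v) = U c.
Check: (v - proj_W(v)) · u_1 = 0  (should be 0).
Check: (v - proj_W(v)) · u_2 = 0  (should be 0).
Result: proj_W(v) = (-1, -3/2, 3/2).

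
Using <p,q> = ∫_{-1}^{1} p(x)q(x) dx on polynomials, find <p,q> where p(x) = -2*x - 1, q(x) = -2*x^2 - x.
<p,q> = 8/3

Expand the product: p(x)·q(x) = 4*x^3 + 4*x^2 + x.
∫_{-1}^{1} of each monomial x^k gives [2/(k+1) if k even, 0 if k odd]. Integrating term-by-term (or equivalently evaluating the antiderivative F(x) = x^4 + 4*x^3/3 + x^2/2 at the endpoints):
  F(1) − F(−1) = 17/6 − (1/6) = 8/3.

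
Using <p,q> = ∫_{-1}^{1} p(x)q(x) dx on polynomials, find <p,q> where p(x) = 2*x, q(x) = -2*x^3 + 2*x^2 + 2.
<p,q> = -8/5

Expand the product: p(x)·q(x) = -4*x^4 + 4*x^3 + 4*x.
∫_{-1}^{1} of each monomial x^k gives [2/(k+1) if k even, 0 if k odd]. Integrating term-by-term (or equivalently evaluating the antiderivative F(x) = -4*x^5/5 + x^4 + 2*x^2 at the endpoints):
  F(1) − F(−1) = 11/5 − (19/5) = -8/5.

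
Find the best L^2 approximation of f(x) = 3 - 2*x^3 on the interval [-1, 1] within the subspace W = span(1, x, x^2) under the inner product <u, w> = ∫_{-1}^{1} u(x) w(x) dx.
g(x) = 3 - 6*x/5

The best approximation g ∈ W is the orthogonal projection of f onto W. Writing g = a_0 + a_1 x + a_2 x^2, the coefficients solve the normal equations G · a = b where
  G_{ij} = <φ_i, φ_j> and b_i = <f, φ_i>, with φ_0 = 1, φ_1 = x, φ_2 = x^2.
G =
  [2, 0, 2/3]
  [0, 2/3, 0]
  [2/3, 0, 2/5],
b = (6, -4/5, 2).
Solving gives a_0 = 3, a_1 = -6/5, a_2 = 0, so
  g(x) = 3 - 6*x/5.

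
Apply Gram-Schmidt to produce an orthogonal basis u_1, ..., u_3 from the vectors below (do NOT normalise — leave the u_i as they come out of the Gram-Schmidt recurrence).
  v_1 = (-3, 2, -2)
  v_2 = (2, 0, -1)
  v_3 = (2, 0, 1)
Orthogonal basis:
  u_1 = (-3, 2, -2)
  u_2 = (22/17, 8/17, -25/17)
  u_3 = (16/69, 56/69, 32/69)

Apply the Gram-Schmidt recurrence
  u_1 = v_1
  u_i = v_i − Σ_{j<i} ((v_i · u_j) / (u_j · u_j)) · u_j.

Step by step this gives:
  u_1 = (-3, 2, -2)
  u_2 = (22/17, 8/17, -25/17)
  u_3 = (16/69, 56/69, 32/69)

Orthogonality check:
  u_2 · u_1 = 0 (should be 0)
  u_3 · u_1 = 0 (should be 0)
  u_3 · u_2 = 0 (should be 0)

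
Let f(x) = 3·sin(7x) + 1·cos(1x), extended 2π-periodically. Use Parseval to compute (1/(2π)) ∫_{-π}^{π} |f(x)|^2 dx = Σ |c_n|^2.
Σ |c_n|^2 = 5

Expand |f|^2 and use orthogonality of {sin(nx), cos(mx)} on [-π, π]:
  ∫_{-π}^{π} sin(nx)^2 dx = π, ∫ cos(mx)^2 dx = π, and cross terms integrate to 0.
So ∫_{-π}^{π} f(x)^2 dx = 3^2 · π + 1^2 · π = (9 + 1)π.
Divide by 2π: (9 + 1)/2 = 5.
By Parseval, this equals Σ |c_n|^2.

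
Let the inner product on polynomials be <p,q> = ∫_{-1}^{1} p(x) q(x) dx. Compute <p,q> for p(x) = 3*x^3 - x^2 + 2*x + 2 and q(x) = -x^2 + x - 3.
<p,q> = -42/5

Expand the product: p(x)·q(x) = -3*x^5 + 4*x^4 - 12*x^3 + 3*x^2 - 4*x - 6.
∫_{-1}^{1} of each monomial x^k gives [2/(k+1) if k even, 0 if k odd]. Integrating term-by-term (or equivalently evaluating the antiderivative F(x) = -x^6/2 + 4*x^5/5 - 3*x^4 + x^3 - 2*x^2 - 6*x at the endpoints):
  F(1) − F(−1) = -97/10 − (-13/10) = -42/5.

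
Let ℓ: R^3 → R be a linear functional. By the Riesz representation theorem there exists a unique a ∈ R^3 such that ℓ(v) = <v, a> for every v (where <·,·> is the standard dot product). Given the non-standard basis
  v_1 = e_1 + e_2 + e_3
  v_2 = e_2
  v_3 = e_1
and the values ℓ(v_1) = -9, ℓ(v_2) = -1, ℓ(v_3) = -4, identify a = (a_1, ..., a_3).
a = (-4, -1, -4)

Write a = (a_1, ..., a_3) in the standard basis. For each basis vector v_i, ℓ(v_i) = <v_i, a> is a linear equation in the a_j's. Collect the n equations into a matrix system V a = ℓ, where row i of V is v_i (expressed in the standard basis). Since V is invertible (lower-triangular with 1s on the diagonal, up to permutation), solve by back-substitution:
  V =
[[1, 1, 1],
 [0, 1, 0],
 [1, 0, 0]]
  V a = (-9, -1, -4)
Solving gives a = (-4, -1, -4).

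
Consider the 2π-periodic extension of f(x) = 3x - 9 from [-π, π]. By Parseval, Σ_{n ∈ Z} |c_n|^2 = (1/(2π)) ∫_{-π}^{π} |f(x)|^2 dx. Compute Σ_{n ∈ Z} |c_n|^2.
Σ |c_n|^2 = 3π^2 + 81

Expand and integrate term by term over [-π, π]:
  ∫ (3x)^2 dx = 9·(2π^3/3); ∫ 2·3·(-9)·x dx = 0 (odd integrand); ∫ (-9)^2 dx = 81·2π.
So (1/(2π)) ∫_{-π}^{π} (3x - 9)^2 dx = 9π^2/3 + 81 = 3π^2 + 81.
Parseval ⇒ Σ |c_n|^2 = 3π^2 + 81.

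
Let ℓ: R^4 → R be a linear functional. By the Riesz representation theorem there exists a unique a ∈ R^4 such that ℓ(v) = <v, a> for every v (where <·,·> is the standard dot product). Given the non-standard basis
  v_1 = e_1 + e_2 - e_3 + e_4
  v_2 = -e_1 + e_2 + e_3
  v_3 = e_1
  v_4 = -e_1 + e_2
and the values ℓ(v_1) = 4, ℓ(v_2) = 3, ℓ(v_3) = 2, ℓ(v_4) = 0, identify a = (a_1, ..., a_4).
a = (2, 2, 3, 3)

Write a = (a_1, ..., a_4) in the standard basis. For each basis vector v_i, ℓ(v_i) = <v_i, a> is a linear equation in the a_j's. Collect the n equations into a matrix system V a = ℓ, where row i of V is v_i (expressed in the standard basis). Since V is invertible (lower-triangular with 1s on the diagonal, up to permutation), solve by back-substitution:
  V =
[[1, 1, -1, 1],
 [-1, 1, 1, 0],
 [1, 0, 0, 0],
 [-1, 1, 0, 0]]
  V a = (4, 3, 2, 0)
Solving gives a = (2, 2, 3, 3).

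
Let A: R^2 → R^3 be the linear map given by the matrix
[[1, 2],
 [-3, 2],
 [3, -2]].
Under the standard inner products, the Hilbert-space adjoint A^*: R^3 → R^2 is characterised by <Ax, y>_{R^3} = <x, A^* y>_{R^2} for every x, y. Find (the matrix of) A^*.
A^* = A^T =
[[1, -3, 3],
 [2, 2, -2]]

For real matrices with standard dot products, the defining identity <Ax, y> = <x, A^* y> gives (Ax)^T y = x^T (A^*) y, i.e. x^T A^T y = x^T (A^*) y. Since this holds for all x, y, we must have A^* = A^T. Therefore
A^* =
[[1, -3, 3],
 [2, 2, -2]].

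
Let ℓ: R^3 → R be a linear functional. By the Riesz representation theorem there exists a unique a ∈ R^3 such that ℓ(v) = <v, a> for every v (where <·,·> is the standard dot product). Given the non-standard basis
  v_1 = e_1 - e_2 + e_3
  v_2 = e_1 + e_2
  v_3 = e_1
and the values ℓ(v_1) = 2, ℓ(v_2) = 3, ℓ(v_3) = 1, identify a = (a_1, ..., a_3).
a = (1, 2, 3)

Write a = (a_1, ..., a_3) in the standard basis. For each basis vector v_i, ℓ(v_i) = <v_i, a> is a linear equation in the a_j's. Collect the n equations into a matrix system V a = ℓ, where row i of V is v_i (expressed in the standard basis). Since V is invertible (lower-triangular with 1s on the diagonal, up to permutation), solve by back-substitution:
  V =
[[1, -1, 1],
 [1, 1, 0],
 [1, 0, 0]]
  V a = (2, 3, 1)
Solving gives a = (1, 2, 3).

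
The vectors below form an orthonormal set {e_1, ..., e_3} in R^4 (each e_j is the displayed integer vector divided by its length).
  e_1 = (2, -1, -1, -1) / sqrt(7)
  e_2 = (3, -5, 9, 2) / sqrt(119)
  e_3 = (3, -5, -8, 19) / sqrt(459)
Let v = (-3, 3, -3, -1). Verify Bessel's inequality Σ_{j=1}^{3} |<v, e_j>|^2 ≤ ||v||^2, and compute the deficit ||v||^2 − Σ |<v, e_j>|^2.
Σ |<v, e_j>|^2 = 755/27; ||v||^2 = 28; deficit = 1/27

Write each e_j = u_j / sqrt(<u_j, u_j>) where u_j is the displayed integer vector. Then <v, e_j> = <v, u_j> / sqrt(<u_j, u_j>), so |<v, e_j>|^2 = <v, u_j>^2 / <u_j, u_j>.
Coefficients: <v, e_1> = -5/sqrt(7), <v, e_2> = -53/sqrt(119), <v, e_3> = -19/sqrt(459).
Square and sum: Σ |<v, e_j>|^2 = 755/27.
Compute ||v||^2 = v·v = 28.
Deficit = 28 − 755/27 = 1/27 ≥ 0, confirming Bessel's inequality. (The deficit equals ||v − Σ <v,e_j> e_j||^2, the squared distance from v to span{e_j}.)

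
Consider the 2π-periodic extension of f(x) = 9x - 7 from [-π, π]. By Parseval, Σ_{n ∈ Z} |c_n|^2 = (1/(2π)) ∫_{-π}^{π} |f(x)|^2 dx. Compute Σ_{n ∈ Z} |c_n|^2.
Σ |c_n|^2 = 27π^2 + 49

Expand and integrate term by term over [-π, π]:
  ∫ (9x)^2 dx = 81·(2π^3/3); ∫ 2·9·(-7)·x dx = 0 (odd integrand); ∫ (-7)^2 dx = 49·2π.
So (1/(2π)) ∫_{-π}^{π} (9x - 7)^2 dx = 81π^2/3 + 49 = 27π^2 + 49.
Parseval ⇒ Σ |c_n|^2 = 27π^2 + 49.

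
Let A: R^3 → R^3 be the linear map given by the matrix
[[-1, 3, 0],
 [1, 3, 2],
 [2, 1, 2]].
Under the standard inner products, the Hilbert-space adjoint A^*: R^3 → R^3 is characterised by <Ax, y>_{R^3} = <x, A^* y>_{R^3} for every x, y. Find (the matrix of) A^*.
A^* = A^T =
[[-1, 1, 2],
 [3, 3, 1],
 [0, 2, 2]]

For real matrices with standard dot products, the defining identity <Ax, y> = <x, A^* y> gives (Ax)^T y = x^T (A^*) y, i.e. x^T A^T y = x^T (A^*) y. Since this holds for all x, y, we must have A^* = A^T. Therefore
A^* =
[[-1, 1, 2],
 [3, 3, 1],
 [0, 2, 2]].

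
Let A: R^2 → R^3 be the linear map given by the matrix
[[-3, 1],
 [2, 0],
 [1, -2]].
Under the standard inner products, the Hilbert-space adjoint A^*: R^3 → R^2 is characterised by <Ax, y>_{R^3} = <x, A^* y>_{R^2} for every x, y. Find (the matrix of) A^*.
A^* = A^T =
[[-3, 2, 1],
 [1, 0, -2]]

For real matrices with standard dot products, the defining identity <Ax, y> = <x, A^* y> gives (Ax)^T y = x^T (A^*) y, i.e. x^T A^T y = x^T (A^*) y. Since this holds for all x, y, we must have A^* = A^T. Therefore
A^* =
[[-3, 2, 1],
 [1, 0, -2]].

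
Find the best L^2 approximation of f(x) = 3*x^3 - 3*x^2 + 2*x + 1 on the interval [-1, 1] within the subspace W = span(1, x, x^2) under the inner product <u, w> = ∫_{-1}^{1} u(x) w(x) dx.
g(x) = -3*x^2 + 19*x/5 + 1

The best approximation g ∈ W is the orthogonal projection of f onto W. Writing g = a_0 + a_1 x + a_2 x^2, the coefficients solve the normal equations G · a = b where
  G_{ij} = <φ_i, φ_j> and b_i = <f, φ_i>, with φ_0 = 1, φ_1 = x, φ_2 = x^2.
G =
  [2, 0, 2/3]
  [0, 2/3, 0]
  [2/3, 0, 2/5],
b = (0, 38/15, -8/15).
Solving gives a_0 = 1, a_1 = 19/5, a_2 = -3, so
  g(x) = -3*x^2 + 19*x/5 + 1.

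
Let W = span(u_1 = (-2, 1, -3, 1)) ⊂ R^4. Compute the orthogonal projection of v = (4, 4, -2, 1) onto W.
proj_W(v) = (-2/5, 1/5, -3/5, 1/5)

Set up U = [u_1 | ... | u_1] ∈ R^(4×1). The projector onto W = col(U) is P = U (U^T U)^(-1) U^T.
Compute U^T U =
  [15],
and U^T v = (3).
Solve U^T U · c = U^T v for the coefficients: c = (1/5). The projection is proj_W(v) = U c.
Check: (v - proj_W(v)) · u_1 = 0  (should be 0).
Result: proj_W(v) = (-2/5, 1/5, -3/5, 1/5).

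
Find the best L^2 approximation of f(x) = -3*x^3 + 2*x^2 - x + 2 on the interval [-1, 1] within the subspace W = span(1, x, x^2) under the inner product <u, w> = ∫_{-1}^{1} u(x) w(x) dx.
g(x) = 2*x^2 - 14*x/5 + 2

The best approximation g ∈ W is the orthogonal projection of f onto W. Writing g = a_0 + a_1 x + a_2 x^2, the coefficients solve the normal equations G · a = b where
  G_{ij} = <φ_i, φ_j> and b_i = <f, φ_i>, with φ_0 = 1, φ_1 = x, φ_2 = x^2.
G =
  [2, 0, 2/3]
  [0, 2/3, 0]
  [2/3, 0, 2/5],
b = (16/3, -28/15, 32/15).
Solving gives a_0 = 2, a_1 = -14/5, a_2 = 2, so
  g(x) = 2*x^2 - 14*x/5 + 2.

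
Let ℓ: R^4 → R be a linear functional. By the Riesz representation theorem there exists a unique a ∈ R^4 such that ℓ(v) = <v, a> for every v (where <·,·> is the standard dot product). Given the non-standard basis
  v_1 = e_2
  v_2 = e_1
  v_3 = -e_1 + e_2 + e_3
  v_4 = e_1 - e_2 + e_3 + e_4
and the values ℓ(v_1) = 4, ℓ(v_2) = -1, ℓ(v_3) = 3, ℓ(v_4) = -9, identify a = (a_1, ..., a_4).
a = (-1, 4, -2, -2)

Write a = (a_1, ..., a_4) in the standard basis. For each basis vector v_i, ℓ(v_i) = <v_i, a> is a linear equation in the a_j's. Collect the n equations into a matrix system V a = ℓ, where row i of V is v_i (expressed in the standard basis). Since V is invertible (lower-triangular with 1s on the diagonal, up to permutation), solve by back-substitution:
  V =
[[0, 1, 0, 0],
 [1, 0, 0, 0],
 [-1, 1, 1, 0],
 [1, -1, 1, 1]]
  V a = (4, -1, 3, -9)
Solving gives a = (-1, 4, -2, -2).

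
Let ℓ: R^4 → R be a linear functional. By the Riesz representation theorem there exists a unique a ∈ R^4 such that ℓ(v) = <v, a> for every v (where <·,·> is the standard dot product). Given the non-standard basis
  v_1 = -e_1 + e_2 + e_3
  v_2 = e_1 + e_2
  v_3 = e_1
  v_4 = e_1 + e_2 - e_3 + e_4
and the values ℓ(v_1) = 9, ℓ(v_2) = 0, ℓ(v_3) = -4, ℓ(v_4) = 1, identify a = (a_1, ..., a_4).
a = (-4, 4, 1, 2)

Write a = (a_1, ..., a_4) in the standard basis. For each basis vector v_i, ℓ(v_i) = <v_i, a> is a linear equation in the a_j's. Collect the n equations into a matrix system V a = ℓ, where row i of V is v_i (expressed in the standard basis). Since V is invertible (lower-triangular with 1s on the diagonal, up to permutation), solve by back-substitution:
  V =
[[-1, 1, 1, 0],
 [1, 1, 0, 0],
 [1, 0, 0, 0],
 [1, 1, -1, 1]]
  V a = (9, 0, -4, 1)
Solving gives a = (-4, 4, 1, 2).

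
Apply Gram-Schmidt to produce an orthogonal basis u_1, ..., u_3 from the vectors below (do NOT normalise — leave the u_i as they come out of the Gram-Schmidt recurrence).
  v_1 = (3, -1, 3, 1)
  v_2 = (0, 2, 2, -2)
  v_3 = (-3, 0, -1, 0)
Orthogonal basis:
  u_1 = (3, -1, 3, 1)
  u_2 = (-3/10, 21/10, 17/10, -21/10)
  u_3 = (-72/59, -27/59, 54/59, 27/59)

Apply the Gram-Schmidt recurrence
  u_1 = v_1
  u_i = v_i − Σ_{j<i} ((v_i · u_j) / (u_j · u_j)) · u_j.

Step by step this gives:
  u_1 = (3, -1, 3, 1)
  u_2 = (-3/10, 21/10, 17/10, -21/10)
  u_3 = (-72/59, -27/59, 54/59, 27/59)

Orthogonality check:
  u_2 · u_1 = 0 (should be 0)
  u_3 · u_1 = 0 (should be 0)
  u_3 · u_2 = 0 (should be 0)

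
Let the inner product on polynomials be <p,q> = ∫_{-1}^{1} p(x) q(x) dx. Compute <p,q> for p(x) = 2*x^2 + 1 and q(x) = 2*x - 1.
<p,q> = -10/3

Expand the product: p(x)·q(x) = 4*x^3 - 2*x^2 + 2*x - 1.
∫_{-1}^{1} of each monomial x^k gives [2/(k+1) if k even, 0 if k odd]. Integrating term-by-term (or equivalently evaluating the antiderivative F(x) = x^4 - 2*x^3/3 + x^2 - x at the endpoints):
  F(1) − F(−1) = 1/3 − (11/3) = -10/3.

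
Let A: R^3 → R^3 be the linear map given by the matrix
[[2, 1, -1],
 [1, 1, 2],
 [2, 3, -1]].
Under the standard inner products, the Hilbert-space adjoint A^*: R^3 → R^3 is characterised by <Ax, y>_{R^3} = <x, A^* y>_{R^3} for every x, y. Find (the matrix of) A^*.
A^* = A^T =
[[2, 1, 2],
 [1, 1, 3],
 [-1, 2, -1]]

For real matrices with standard dot products, the defining identity <Ax, y> = <x, A^* y> gives (Ax)^T y = x^T (A^*) y, i.e. x^T A^T y = x^T (A^*) y. Since this holds for all x, y, we must have A^* = A^T. Therefore
A^* =
[[2, 1, 2],
 [1, 1, 3],
 [-1, 2, -1]].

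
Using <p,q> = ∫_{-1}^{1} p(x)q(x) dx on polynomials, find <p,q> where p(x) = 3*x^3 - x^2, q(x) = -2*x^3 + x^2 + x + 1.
<p,q> = -166/105

Expand the product: p(x)·q(x) = -6*x^6 + 5*x^5 + 2*x^4 + 2*x^3 - x^2.
∫_{-1}^{1} of each monomial x^k gives [2/(k+1) if k even, 0 if k odd]. Integrating term-by-term (or equivalently evaluating the antiderivative F(x) = -6*x^7/7 + 5*x^6/6 + 2*x^5/5 + x^4/2 - x^3/3 at the endpoints):
  F(1) − F(−1) = 19/35 − (223/105) = -166/105.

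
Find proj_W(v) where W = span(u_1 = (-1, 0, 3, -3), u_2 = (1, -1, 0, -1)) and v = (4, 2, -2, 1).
proj_W(v) = (86/53, -45/53, -123/53, 78/53)

Set up U = [u_1 | ... | u_2] ∈ R^(4×2). The projector onto W = col(U) is P = U (U^T U)^(-1) U^T.
Compute U^T U =
  [19, 2]
  [2, 3],
and U^T v = (-13, 1).
Solve U^T U · c = U^T v for the coefficients: c = (-41/53, 45/53). The projection is proj_W(v) = U c.
Check: (v - proj_W(v)) · u_1 = 0  (should be 0).
Check: (v - proj_W(v)) · u_2 = 0  (should be 0).
Result: proj_W(v) = (86/53, -45/53, -123/53, 78/53).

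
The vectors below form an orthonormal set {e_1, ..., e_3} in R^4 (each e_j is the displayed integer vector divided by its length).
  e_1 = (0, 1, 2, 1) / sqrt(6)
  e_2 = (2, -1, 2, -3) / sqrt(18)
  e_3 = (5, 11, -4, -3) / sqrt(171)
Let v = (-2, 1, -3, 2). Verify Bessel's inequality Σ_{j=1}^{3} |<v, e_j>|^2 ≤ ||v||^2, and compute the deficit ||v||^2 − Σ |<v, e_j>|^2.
Σ |<v, e_j>|^2 = 339/19; ||v||^2 = 18; deficit = 3/19

Write each e_j = u_j / sqrt(<u_j, u_j>) where u_j is the displayed integer vector. Then <v, e_j> = <v, u_j> / sqrt(<u_j, u_j>), so |<v, e_j>|^2 = <v, u_j>^2 / <u_j, u_j>.
Coefficients: <v, e_1> = -3/sqrt(6), <v, e_2> = -17/sqrt(18), <v, e_3> = 7/sqrt(171).
Square and sum: Σ |<v, e_j>|^2 = 339/19.
Compute ||v||^2 = v·v = 18.
Deficit = 18 − 339/19 = 3/19 ≥ 0, confirming Bessel's inequality. (The deficit equals ||v − Σ <v,e_j> e_j||^2, the squared distance from v to span{e_j}.)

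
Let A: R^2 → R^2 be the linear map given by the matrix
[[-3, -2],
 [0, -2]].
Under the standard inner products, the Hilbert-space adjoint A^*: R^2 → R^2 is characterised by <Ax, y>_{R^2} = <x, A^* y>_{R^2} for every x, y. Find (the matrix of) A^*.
A^* = A^T =
[[-3, 0],
 [-2, -2]]

For real matrices with standard dot products, the defining identity <Ax, y> = <x, A^* y> gives (Ax)^T y = x^T (A^*) y, i.e. x^T A^T y = x^T (A^*) y. Since this holds for all x, y, we must have A^* = A^T. Therefore
A^* =
[[-3, 0],
 [-2, -2]].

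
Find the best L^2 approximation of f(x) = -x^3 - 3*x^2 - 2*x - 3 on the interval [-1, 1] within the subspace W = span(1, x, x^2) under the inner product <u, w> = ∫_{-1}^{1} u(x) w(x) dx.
g(x) = -3*x^2 - 13*x/5 - 3

The best approximation g ∈ W is the orthogonal projection of f onto W. Writing g = a_0 + a_1 x + a_2 x^2, the coefficients solve the normal equations G · a = b where
  G_{ij} = <φ_i, φ_j> and b_i = <f, φ_i>, with φ_0 = 1, φ_1 = x, φ_2 = x^2.
G =
  [2, 0, 2/3]
  [0, 2/3, 0]
  [2/3, 0, 2/5],
b = (-8, -26/15, -16/5).
Solving gives a_0 = -3, a_1 = -13/5, a_2 = -3, so
  g(x) = -3*x^2 - 13*x/5 - 3.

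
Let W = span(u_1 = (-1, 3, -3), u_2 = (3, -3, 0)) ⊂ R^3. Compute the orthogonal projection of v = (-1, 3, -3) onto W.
proj_W(v) = (-1, 3, -3)

Set up U = [u_1 | ... | u_2] ∈ R^(3×2). The projector onto W = col(U) is P = U (U^T U)^(-1) U^T.
Compute U^T U =
  [19, -12]
  [-12, 18],
and U^T v = (19, -12).
Solve U^T U · c = U^T v for the coefficients: c = (1, 0). The projection is proj_W(v) = U c.
Check: (v - proj_W(v)) · u_1 = 0  (should be 0).
Check: (v - proj_W(v)) · u_2 = 0  (should be 0).
Result: proj_W(v) = (-1, 3, -3).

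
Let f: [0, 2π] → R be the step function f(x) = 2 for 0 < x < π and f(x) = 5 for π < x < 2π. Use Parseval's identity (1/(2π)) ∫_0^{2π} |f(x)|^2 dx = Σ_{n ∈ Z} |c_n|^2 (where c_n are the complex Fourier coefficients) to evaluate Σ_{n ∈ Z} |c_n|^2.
Σ |c_n|^2 = 29/2

Parseval equates the L^2 energy of f (normalised by 1/(2π)) with the ℓ^2 sum of its Fourier coefficients: (1/(2π)) ∫_0^{2π} |f|^2 = Σ |c_n|^2.
Compute the left side: (1/(2π)) [∫_0^π 2^2 dx + ∫_π^{2π} 5^2 dx] = (1/(2π)) · (4π + 25π) = (4 + 25)/2 = 29/2.
So Σ_{n ∈ Z} |c_n|^2 = 29/2.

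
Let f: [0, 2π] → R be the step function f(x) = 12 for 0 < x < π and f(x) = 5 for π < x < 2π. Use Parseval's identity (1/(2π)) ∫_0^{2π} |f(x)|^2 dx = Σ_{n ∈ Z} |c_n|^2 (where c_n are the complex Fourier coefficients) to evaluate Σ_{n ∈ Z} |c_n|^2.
Σ |c_n|^2 = 169/2

Parseval equates the L^2 energy of f (normalised by 1/(2π)) with the ℓ^2 sum of its Fourier coefficients: (1/(2π)) ∫_0^{2π} |f|^2 = Σ |c_n|^2.
Compute the left side: (1/(2π)) [∫_0^π 12^2 dx + ∫_π^{2π} 5^2 dx] = (1/(2π)) · (144π + 25π) = (144 + 25)/2 = 169/2.
So Σ_{n ∈ Z} |c_n|^2 = 169/2.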